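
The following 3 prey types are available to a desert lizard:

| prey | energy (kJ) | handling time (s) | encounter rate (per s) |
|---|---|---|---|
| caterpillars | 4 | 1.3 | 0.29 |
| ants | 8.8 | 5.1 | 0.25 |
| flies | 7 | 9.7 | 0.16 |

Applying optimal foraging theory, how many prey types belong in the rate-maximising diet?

2

Profitabilities (E/h, kJ/s): caterpillars 3.08, ants 1.73, flies 0.722. Add prey in this order while the next type's profitability exceeds the intake rate on those already taken.
Rate on top 1: 0.8424. ants: 1.73 > 0.8424 → include.
Rate on top 2: 1.267. flies: 0.722 < 1.267 → exclude; stop.
Optimal diet: caterpillars, ants — 2 of 3 types.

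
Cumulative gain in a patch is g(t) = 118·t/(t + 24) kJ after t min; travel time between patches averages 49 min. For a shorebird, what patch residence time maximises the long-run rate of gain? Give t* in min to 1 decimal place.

34.3 min

Maximise g(t)/(T+t): set derivative to zero → g'(t)(T+t) = g(t).
g'(t) = 118·24/(t + 24)². Setting 118·24/(t+24)² = 118t/[(t+24)(49+t)] gives 24(49+t) = t(t+24), so t² = 24×49 = 1176.
t* = √1176 = 34.29 min.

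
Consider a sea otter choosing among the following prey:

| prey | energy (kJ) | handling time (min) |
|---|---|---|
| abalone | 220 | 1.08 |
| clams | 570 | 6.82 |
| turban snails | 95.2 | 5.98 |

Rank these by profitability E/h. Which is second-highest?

clams

In descending order of E/h:
abalone: 220/1.08 = 204 kJ/min
clams: 570/6.82 = 83.6 kJ/min
turban snails: 95.2/5.98 = 15.9 kJ/min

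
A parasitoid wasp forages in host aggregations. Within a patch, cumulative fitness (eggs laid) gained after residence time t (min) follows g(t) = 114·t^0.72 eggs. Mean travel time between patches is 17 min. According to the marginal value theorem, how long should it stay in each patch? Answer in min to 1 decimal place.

Maximise g(t)/(T+t): set derivative to zero → g'(t)(T+t) = g(t).
g'(t) = 0.72·114·t^-0.28. Setting 0.72·114·t^-0.28 = 114·t^0.72/(17+t) gives 0.72(17+t) = t, so 0.28·t = 0.72×17.
t* = 0.72×17/0.28 = 43.71 min.

43.7 min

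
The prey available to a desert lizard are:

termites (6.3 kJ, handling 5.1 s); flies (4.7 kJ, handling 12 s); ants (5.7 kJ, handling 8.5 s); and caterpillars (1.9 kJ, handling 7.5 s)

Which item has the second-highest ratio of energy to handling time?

In descending order of E/h:
termites: 6.3/5.1 = 1.24 kJ/s
ants: 5.7/8.5 = 0.671 kJ/s
flies: 4.7/12 = 0.392 kJ/s
caterpillars: 1.9/7.5 = 0.253 kJ/s

ants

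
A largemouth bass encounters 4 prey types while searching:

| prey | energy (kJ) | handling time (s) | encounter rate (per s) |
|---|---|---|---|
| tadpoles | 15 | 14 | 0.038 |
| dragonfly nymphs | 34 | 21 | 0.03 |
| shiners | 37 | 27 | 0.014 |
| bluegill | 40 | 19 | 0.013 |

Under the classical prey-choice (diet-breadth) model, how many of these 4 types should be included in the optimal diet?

Rank by E/h (kJ/s): bluegill 2.11, dragonfly nymphs 1.62, shiners 1.37, tadpoles 1.07. Include each in turn until the next type's E/h falls below the running intake rate.
Rate on top 1: 0.417. dragonfly nymphs: 1.62 > 0.417 → include.
Rate on top 2: 0.8205. shiners: 1.37 > 0.8205 → include.
Rate on top 3: 0.9126. tadpoles: 1.07 > 0.9126 → include.
Optimal diet: bluegill, dragonfly nymphs, shiners, tadpoles — 4 of 4 types.

4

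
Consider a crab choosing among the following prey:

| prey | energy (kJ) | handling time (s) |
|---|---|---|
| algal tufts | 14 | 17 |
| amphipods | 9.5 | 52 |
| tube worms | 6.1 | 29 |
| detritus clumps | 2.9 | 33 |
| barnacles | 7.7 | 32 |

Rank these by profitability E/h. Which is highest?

algal tufts

Profitability E/h (kJ/s): algal tufts = 14/17 = 0.824, amphipods = 9.5/52 = 0.183, tube worms = 6.1/29 = 0.21, detritus clumps = 2.9/33 = 0.0879, barnacles = 7.7/32 = 0.241.
Ranked: algal tufts > barnacles > tube worms > amphipods > detritus clumps.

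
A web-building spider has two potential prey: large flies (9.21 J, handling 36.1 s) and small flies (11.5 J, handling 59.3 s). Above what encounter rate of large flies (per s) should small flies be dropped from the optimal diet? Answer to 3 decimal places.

0.088 per s

At the threshold, the rate on large flies alone equals the profitability of small flies: λ·9.21/(1 + λ·36.1) = 11.5/59.3 = 0.1939.
Rearranging, λ(9.21 − 0.1939×36.1) = 0.1939, so λ = 0.1939/2.209 = 0.08778 per s.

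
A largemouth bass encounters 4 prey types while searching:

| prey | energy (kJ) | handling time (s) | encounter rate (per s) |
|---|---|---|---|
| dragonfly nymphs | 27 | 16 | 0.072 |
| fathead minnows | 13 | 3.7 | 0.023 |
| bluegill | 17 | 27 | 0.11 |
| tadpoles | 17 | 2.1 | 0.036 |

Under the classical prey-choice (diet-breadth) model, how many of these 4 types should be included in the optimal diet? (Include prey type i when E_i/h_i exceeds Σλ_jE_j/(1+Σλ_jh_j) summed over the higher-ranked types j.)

3

Profitabilities (E/h, kJ/s): tadpoles 8.1, fathead minnows 3.51, dragonfly nymphs 1.69, bluegill 0.63. Add prey in this order while the next type's profitability exceeds the intake rate on those already taken.
Rate on top 1: 0.569. fathead minnows: 3.51 > 0.569 → include.
Rate on top 2: 0.7849. dragonfly nymphs: 1.69 > 0.7849 → include.
Rate on top 3: 1.234. bluegill: 0.63 < 1.234 → exclude; stop.
Optimal diet: tadpoles, fathead minnows, dragonfly nymphs — 3 of 4 types.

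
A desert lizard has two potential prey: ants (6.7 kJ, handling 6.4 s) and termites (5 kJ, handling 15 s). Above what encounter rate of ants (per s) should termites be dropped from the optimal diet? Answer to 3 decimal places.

At the threshold, the rate on ants alone equals the profitability of termites: λ·6.7/(1 + λ·6.4) = 5/15 = 0.3333.
Rearranging, λ(6.7 − 0.3333×6.4) = 0.3333, so λ = 0.3333/4.567 = 0.07299 per s.

0.073 per s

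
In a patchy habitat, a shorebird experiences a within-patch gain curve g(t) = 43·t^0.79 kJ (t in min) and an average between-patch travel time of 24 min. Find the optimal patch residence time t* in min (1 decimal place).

Optimal t* satisfies g'(t*) = g(t*)/(T + t*).
g'(t) = 0.79·43·t^-0.21. Setting 0.79·43·t^-0.21 = 43·t^0.79/(24+t) gives 0.79(24+t) = t, so 0.21·t = 0.79×24.
t* = 0.79×24/0.21 = 90.29 min.

90.3 min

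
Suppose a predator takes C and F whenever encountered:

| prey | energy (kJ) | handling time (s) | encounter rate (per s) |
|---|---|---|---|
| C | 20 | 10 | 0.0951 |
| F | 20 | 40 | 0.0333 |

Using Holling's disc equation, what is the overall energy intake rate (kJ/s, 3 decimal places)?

0.782 kJ/s

R = Σλ_iE_i / (1 + Σλ_ih_i)
Numerator: 0.0951×20 + 0.0333×20 = 2.568
Denominator: 1 + 0.0951×10 + 0.0333×40 = 3.283
R = 2.568/3.283 = 0.7822 kJ/s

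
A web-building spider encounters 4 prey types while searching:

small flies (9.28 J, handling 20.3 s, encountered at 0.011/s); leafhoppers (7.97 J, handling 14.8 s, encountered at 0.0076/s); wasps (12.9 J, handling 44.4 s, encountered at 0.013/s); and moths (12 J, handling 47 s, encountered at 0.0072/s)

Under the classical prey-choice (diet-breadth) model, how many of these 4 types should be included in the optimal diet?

E/h in descending order: leafhoppers 0.539, small flies 0.457, wasps 0.291, moths 0.255 J/s. The optimal diet is the largest prefix of this list for which every included type satisfies E_i/h_i > R on the types above it.
Rate on top 1: 0.05445. small flies: 0.457 > 0.05445 → include.
Rate on top 2: 0.1218. wasps: 0.291 > 0.1218 → include.
Rate on top 3: 0.1727. moths: 0.255 > 0.1727 → include.
Optimal diet: leafhoppers, small flies, wasps, moths — 4 of 4 types.

4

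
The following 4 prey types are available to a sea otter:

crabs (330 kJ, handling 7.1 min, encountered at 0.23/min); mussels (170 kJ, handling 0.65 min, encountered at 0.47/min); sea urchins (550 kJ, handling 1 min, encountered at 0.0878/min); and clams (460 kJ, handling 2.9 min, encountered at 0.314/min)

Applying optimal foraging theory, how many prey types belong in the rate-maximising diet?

3

Rank by E/h (kJ/min): sea urchins 550, mussels 262, clams 159, crabs 46.5. Include each in turn until the next type's E/h falls below the running intake rate.
Rate on top 1: 44.39. mussels: 262 > 44.39 → include.
Rate on top 2: 92. clams: 159 > 92 → include.
Rate on top 3: 118.3. crabs: 46.5 < 118.3 → exclude; stop.
Optimal diet: sea urchins, mussels, clams — 3 of 4 types.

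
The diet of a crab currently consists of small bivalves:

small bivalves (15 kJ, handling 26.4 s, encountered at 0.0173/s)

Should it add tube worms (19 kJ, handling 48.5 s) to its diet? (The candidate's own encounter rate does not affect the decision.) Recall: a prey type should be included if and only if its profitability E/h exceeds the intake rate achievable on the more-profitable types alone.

Yes

Intake rate on the current diet: R = (0.0173×15) / (1 + 0.0173×26.4) = 0.2595/1.457 = 0.1781 kJ/s.
tube worms: E/h = 19/48.5 = 0.3918 kJ/s.
Since 0.3918 > R, including tube worms increases the long-run rate.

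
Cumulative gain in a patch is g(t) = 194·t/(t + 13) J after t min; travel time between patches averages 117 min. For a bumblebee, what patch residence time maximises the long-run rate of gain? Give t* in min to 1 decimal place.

39.0 min

By the marginal value theorem, leave when the instantaneous gain rate g'(t) equals the habitat-wide average g(t)/(T + t).
g'(t) = 194·13/(t + 13)². Setting 194·13/(t+13)² = 194t/[(t+13)(117+t)] gives 13(117+t) = t(t+13), so t² = 13×117 = 1521.
t* = √1521 = 39 min.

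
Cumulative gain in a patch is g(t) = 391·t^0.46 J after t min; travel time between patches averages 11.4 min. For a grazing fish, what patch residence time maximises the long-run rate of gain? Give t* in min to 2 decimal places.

9.71 min

Maximise g(t)/(T+t): set derivative to zero → g'(t)(T+t) = g(t).
g'(t) = 0.46·391·t^-0.54. Setting 0.46·391·t^-0.54 = 391·t^0.46/(11.4+t) gives 0.46(11.4+t) = t, so 0.54·t = 0.46×11.4.
t* = 0.46×11.4/0.54 = 9.711 min.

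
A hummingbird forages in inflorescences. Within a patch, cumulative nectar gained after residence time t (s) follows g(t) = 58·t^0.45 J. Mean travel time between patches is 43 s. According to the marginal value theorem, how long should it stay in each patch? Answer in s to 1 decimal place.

Optimal t* satisfies g'(t*) = g(t*)/(T + t*).
g'(t) = 0.45·58·t^-0.55. Setting 0.45·58·t^-0.55 = 58·t^0.45/(43+t) gives 0.45(43+t) = t, so 0.55·t = 0.45×43.
t* = 0.45×43/0.55 = 35.18 s.

35.2 s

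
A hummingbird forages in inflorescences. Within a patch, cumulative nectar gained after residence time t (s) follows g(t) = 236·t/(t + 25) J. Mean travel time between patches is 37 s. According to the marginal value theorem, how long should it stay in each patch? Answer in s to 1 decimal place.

Optimal t* satisfies g'(t*) = g(t*)/(T + t*).
g'(t) = 236·25/(t + 25)². Setting 236·25/(t+25)² = 236t/[(t+25)(37+t)] gives 25(37+t) = t(t+25), so t² = 25×37 = 925.
t* = √925 = 30.41 s.

30.4 s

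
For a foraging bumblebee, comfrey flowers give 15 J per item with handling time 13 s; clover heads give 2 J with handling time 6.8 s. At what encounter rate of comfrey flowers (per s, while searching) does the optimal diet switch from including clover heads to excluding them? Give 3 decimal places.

0.026 per s

Drop clover heads once their profitability E₂/h₂ falls below the rate achievable on comfrey flowers alone: E₂/h₂ = λE₁/(1 + λh₁).
Solve for λ: λE₁h₂ = E₂(1 + λh₁) → λ(E₁h₂ − E₂h₁) = E₂ → λ = E₂/(E₁h₂ − E₂h₁).
λ = 2/(15×6.8 − 2×13) = 2/76 = 0.02632 per s.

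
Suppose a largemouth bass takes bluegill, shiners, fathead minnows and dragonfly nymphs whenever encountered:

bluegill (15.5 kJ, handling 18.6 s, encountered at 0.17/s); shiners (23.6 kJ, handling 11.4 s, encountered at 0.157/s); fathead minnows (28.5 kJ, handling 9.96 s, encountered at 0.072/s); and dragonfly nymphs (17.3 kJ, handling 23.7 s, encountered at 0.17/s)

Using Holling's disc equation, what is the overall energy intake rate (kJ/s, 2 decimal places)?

1.06 kJ/s

R = (0.17×15.5 + 0.157×23.6 + 0.072×28.5 + 0.17×17.3) / (1 + 0.17×18.6 + 0.157×11.4 + 0.072×9.96 + 0.17×23.7) = 11.33/10.7 = 1.059 kJ/s.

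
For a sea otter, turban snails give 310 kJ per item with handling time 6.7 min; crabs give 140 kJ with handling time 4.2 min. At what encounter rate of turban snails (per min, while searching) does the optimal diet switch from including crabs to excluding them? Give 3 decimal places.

0.385 per min

At the threshold, the rate on turban snails alone equals the profitability of crabs: λ·310/(1 + λ·6.7) = 140/4.2 = 33.33.
Rearranging, λ(310 − 33.33×6.7) = 33.33, so λ = 33.33/86.67 = 0.3846 per min.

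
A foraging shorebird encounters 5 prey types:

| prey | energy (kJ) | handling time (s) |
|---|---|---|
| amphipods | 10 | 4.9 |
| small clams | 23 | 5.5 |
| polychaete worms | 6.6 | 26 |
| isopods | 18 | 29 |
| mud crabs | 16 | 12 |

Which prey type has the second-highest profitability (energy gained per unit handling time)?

amphipods

In descending order of E/h:
small clams: 23/5.5 = 4.18 kJ/s
amphipods: 10/4.9 = 2.04 kJ/s
mud crabs: 16/12 = 1.33 kJ/s
isopods: 18/29 = 0.621 kJ/s
polychaete worms: 6.6/26 = 0.254 kJ/s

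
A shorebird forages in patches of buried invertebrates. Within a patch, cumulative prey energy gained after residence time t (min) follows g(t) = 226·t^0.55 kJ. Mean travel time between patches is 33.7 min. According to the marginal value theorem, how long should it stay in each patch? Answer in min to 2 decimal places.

41.19 min

Optimal t* satisfies g'(t*) = g(t*)/(T + t*).
g'(t) = 0.55·226·t^-0.45. Setting 0.55·226·t^-0.45 = 226·t^0.55/(33.7+t) gives 0.55(33.7+t) = t, so 0.45·t = 0.55×33.7.
t* = 0.55×33.7/0.45 = 41.19 min.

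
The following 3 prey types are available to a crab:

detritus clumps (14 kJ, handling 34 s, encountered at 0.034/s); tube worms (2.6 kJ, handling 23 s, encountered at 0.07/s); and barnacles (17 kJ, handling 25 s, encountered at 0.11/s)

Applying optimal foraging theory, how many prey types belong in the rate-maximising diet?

1

Rank by E/h (kJ/s): barnacles 0.68, detritus clumps 0.412, tube worms 0.113. Include each in turn until the next type's E/h falls below the running intake rate.
Rate on top 1: 0.4987. detritus clumps: 0.412 < 0.4987 → exclude; stop.
Optimal diet: barnacles — 1 of 3 types.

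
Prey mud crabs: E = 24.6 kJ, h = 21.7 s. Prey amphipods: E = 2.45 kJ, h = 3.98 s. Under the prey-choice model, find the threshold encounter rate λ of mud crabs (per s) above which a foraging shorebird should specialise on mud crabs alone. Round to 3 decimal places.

The zero-one rule: include amphipods iff E₂/h₂ > λE₁/(1+λh₁). Equality gives the switch point.
λE₁h₂ = E₂ + λE₂h₁ ⇒ λ = E₂/(E₁h₂ − E₂h₁) = 2.45/(97.91 − 53.16) = 0.05476 per s.

0.055 per s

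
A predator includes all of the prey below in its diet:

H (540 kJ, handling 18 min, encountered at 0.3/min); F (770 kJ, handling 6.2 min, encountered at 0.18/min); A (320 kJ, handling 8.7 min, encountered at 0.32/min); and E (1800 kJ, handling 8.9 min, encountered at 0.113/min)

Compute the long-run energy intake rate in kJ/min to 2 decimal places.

53.64 kJ/min

Energy encountered per unit search time: 0.3×540 + 0.18×770 + 0.32×320 + 0.113×1800 = 606.4 kJ/min.
Handling time per unit search time: 0.3×18 + 0.18×6.2 + 0.32×8.7 + 0.113×8.9 = 10.31.
Rate = 606.4/(1 + 10.31) = 53.64 kJ/min.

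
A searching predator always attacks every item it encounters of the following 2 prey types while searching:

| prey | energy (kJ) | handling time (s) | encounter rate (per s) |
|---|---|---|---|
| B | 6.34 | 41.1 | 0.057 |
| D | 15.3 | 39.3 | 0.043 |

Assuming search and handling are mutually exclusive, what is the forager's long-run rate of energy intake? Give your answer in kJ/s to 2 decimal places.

0.20 kJ/s

R = (0.057×6.34 + 0.043×15.3) / (1 + 0.057×41.1 + 0.043×39.3) = 1.019/5.033 = 0.2025 kJ/s.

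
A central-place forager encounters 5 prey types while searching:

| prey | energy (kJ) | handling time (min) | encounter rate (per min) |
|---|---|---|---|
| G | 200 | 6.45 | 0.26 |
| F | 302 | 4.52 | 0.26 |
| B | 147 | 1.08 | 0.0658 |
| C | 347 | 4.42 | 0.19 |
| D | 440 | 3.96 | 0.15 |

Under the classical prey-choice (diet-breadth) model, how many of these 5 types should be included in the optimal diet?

E/h in descending order: B 136, D 111, C 78.5, F 66.8, G 31 kJ/min. The optimal diet is the largest prefix of this list for which every included type satisfies E_i/h_i > R on the types above it.
Rate on top 1: 9.031. D: 111 > 9.031 → include.
Rate on top 2: 45.45. C: 78.5 > 45.45 → include.
Rate on top 3: 56.53. F: 66.8 > 56.53 → include.
Rate on top 4: 59.81. G: 31 < 59.81 → exclude; stop.
Optimal diet: B, D, C, F — 4 of 5 types.

4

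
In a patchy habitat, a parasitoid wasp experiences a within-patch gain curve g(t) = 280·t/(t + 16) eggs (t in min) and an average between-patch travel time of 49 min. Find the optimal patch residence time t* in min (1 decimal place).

28.0 min

By the marginal value theorem, leave when the instantaneous gain rate g'(t) equals the habitat-wide average g(t)/(T + t).
g'(t) = 280·16/(t + 16)². Setting 280·16/(t+16)² = 280t/[(t+16)(49+t)] gives 16(49+t) = t(t+16), so t² = 16×49 = 784.
t* = √784 = 28 min.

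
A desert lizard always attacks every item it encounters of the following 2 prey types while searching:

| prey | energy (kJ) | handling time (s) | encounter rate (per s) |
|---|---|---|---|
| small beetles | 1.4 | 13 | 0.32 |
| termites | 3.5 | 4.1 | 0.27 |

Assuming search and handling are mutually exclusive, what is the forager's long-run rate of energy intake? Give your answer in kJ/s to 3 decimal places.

R = (0.32×1.4 + 0.27×3.5) / (1 + 0.32×13 + 0.27×4.1) = 1.393/6.267 = 0.2223 kJ/s.

0.222 kJ/s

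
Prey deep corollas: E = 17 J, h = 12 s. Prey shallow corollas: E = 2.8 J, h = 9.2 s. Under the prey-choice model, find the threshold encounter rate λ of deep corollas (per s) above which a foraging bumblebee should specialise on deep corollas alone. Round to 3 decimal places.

The zero-one rule: include shallow corollas iff E₂/h₂ > λE₁/(1+λh₁). Equality gives the switch point.
λE₁h₂ = E₂ + λE₂h₁ ⇒ λ = E₂/(E₁h₂ − E₂h₁) = 2.8/(156.4 − 33.6) = 0.0228 per s.

0.023 per s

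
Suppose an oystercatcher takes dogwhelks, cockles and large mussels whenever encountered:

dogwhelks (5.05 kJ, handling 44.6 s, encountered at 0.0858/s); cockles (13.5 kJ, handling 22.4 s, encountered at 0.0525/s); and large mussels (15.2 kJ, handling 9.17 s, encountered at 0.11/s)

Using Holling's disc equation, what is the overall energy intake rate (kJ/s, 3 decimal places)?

0.401 kJ/s

R = (0.0858×5.05 + 0.0525×13.5 + 0.11×15.2) / (1 + 0.0858×44.6 + 0.0525×22.4 + 0.11×9.17) = 2.814/7.011 = 0.4014 kJ/s.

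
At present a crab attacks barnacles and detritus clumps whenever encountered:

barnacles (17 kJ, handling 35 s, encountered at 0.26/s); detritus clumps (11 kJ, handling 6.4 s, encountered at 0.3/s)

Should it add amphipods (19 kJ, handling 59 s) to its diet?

No

Current rate: (0.26×17 + 0.3×11)/(1 + 0.26×35 + 0.3×6.4) = 0.6423 kJ/s.
Profitability of amphipods: 19/59 = 0.322 kJ/s.
0.322 < 0.6423, so adding amphipods would lower the average — exclude it.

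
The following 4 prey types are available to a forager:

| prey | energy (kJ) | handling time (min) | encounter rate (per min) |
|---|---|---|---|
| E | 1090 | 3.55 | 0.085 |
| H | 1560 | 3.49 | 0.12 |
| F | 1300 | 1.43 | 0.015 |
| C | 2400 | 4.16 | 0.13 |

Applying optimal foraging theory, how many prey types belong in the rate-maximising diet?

4

Profitabilities (E/h, kJ/min): F 909, C 577, H 447, E 307. Add prey in this order while the next type's profitability exceeds the intake rate on those already taken.
Rate on top 1: 19.09. C: 577 > 19.09 → include.
Rate on top 2: 212.2. H: 447 > 212.2 → include.
Rate on top 3: 261.8. E: 307 > 261.8 → include.
Optimal diet: F, C, H, E — 4 of 4 types.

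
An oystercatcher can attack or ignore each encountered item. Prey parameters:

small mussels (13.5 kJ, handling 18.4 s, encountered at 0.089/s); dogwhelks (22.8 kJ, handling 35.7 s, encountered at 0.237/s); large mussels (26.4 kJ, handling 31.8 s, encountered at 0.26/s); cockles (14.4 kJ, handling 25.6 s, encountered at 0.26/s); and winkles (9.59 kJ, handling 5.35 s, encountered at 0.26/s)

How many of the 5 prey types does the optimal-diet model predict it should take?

1

Rank by E/h (kJ/s): winkles 1.79, large mussels 0.83, small mussels 0.734, dogwhelks 0.639, cockles 0.562. Include each in turn until the next type's E/h falls below the running intake rate.
Rate on top 1: 1.043. large mussels: 0.83 < 1.043 → exclude; stop.
Optimal diet: winkles — 1 of 5 types.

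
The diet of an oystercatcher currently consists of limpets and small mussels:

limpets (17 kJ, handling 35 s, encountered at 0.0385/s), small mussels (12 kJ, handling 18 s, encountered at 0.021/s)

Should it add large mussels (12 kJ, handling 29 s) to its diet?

Yes

Intake rate on the current diet: R = (0.0385×17 + 0.021×12) / (1 + 0.0385×35 + 0.021×18) = 0.9065/2.725 = 0.3326 kJ/s.
large mussels: E/h = 12/29 = 0.4138 kJ/s.
Since 0.4138 > R, including large mussels increases the long-run rate.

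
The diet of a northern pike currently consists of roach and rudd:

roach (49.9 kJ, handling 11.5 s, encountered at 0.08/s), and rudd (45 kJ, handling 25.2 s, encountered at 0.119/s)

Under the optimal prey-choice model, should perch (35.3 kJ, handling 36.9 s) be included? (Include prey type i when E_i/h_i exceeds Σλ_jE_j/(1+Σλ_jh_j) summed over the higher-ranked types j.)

No

Current rate: (0.08×49.9 + 0.119×45)/(1 + 0.08×11.5 + 0.119×25.2) = 1.9 kJ/s.
Profitability of perch: 35.3/36.9 = 0.9566 kJ/s.
Since 0.9566 < R, time spent handling perch is better spent searching.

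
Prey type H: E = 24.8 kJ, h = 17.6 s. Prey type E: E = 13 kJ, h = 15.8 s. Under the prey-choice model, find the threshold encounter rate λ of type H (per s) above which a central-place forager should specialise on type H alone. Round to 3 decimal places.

The zero-one rule: include type E iff E₂/h₂ > λE₁/(1+λh₁). Equality gives the switch point.
λE₁h₂ = E₂ + λE₂h₁ ⇒ λ = E₂/(E₁h₂ − E₂h₁) = 13/(391.8 − 228.8) = 0.07974 per s.

0.080 per s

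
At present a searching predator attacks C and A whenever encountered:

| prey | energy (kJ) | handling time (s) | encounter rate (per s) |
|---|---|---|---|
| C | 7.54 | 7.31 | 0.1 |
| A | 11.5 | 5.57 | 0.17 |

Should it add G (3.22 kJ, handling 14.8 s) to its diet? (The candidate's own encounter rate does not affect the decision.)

No

Current rate: (0.1×7.54 + 0.17×11.5)/(1 + 0.1×7.31 + 0.17×5.57) = 1.012 kJ/s.
G: E/h = 3.22/14.8 = 0.2176 kJ/s.
0.2176 < 1.012, so adding G would lower the average — exclude it.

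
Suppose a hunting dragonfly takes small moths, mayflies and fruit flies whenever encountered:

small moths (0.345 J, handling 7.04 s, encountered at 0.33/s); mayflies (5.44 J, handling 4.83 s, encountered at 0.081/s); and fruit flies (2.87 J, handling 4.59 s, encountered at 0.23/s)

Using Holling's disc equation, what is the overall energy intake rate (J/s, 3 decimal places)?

R = (0.33×0.345 + 0.081×5.44 + 0.23×2.87) / (1 + 0.33×7.04 + 0.081×4.83 + 0.23×4.59) = 1.215/4.77 = 0.2546 J/s.

0.255 J/s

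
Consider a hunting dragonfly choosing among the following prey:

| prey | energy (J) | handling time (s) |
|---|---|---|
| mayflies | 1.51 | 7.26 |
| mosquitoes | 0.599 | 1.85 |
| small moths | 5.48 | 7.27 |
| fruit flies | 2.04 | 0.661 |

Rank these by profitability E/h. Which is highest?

fruit flies

In descending order of E/h:
fruit flies: 2.04/0.661 = 3.09 J/s
small moths: 5.48/7.27 = 0.754 J/s
mosquitoes: 0.599/1.85 = 0.324 J/s
mayflies: 1.51/7.26 = 0.208 J/s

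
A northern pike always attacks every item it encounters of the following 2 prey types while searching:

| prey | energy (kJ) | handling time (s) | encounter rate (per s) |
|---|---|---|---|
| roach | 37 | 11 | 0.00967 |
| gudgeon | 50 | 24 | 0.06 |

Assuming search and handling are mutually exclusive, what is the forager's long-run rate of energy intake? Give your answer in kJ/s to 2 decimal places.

1.32 kJ/s

R = Σλ_iE_i / (1 + Σλ_ih_i)
Numerator: 0.00967×37 + 0.06×50 = 3.358
Denominator: 1 + 0.00967×11 + 0.06×24 = 2.546
R = 3.358/2.546 = 1.319 kJ/s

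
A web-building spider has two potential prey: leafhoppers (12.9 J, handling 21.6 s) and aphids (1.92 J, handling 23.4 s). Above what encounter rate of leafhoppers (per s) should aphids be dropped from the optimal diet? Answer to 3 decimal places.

The zero-one rule: include aphids iff E₂/h₂ > λE₁/(1+λh₁). Equality gives the switch point.
λE₁h₂ = E₂ + λE₂h₁ ⇒ λ = E₂/(E₁h₂ − E₂h₁) = 1.92/(301.9 − 41.47) = 0.007374 per s.

0.007 per s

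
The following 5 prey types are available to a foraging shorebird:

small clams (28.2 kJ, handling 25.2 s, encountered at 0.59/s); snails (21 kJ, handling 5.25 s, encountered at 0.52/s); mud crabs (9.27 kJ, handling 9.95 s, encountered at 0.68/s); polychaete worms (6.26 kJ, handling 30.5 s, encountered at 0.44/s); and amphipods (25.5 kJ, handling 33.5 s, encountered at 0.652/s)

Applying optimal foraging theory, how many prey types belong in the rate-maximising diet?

E/h in descending order: snails 4, small clams 1.12, mud crabs 0.932, amphipods 0.761, polychaete worms 0.205 kJ/s. The optimal diet is the largest prefix of this list for which every included type satisfies E_i/h_i > R on the types above it.
Rate on top 1: 2.928. small clams: 1.12 < 2.928 → exclude; stop.
Optimal diet: snails — 1 of 5 types.

1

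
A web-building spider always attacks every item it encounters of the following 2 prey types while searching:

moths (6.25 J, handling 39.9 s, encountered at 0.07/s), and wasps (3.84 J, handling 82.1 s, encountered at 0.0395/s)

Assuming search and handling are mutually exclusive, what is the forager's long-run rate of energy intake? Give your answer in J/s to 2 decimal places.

R = Σλ_iE_i / (1 + Σλ_ih_i)
Numerator: 0.07×6.25 + 0.0395×3.84 = 0.5892
Denominator: 1 + 0.07×39.9 + 0.0395×82.1 = 7.036
R = 0.5892/7.036 = 0.08374 J/s

0.08 J/s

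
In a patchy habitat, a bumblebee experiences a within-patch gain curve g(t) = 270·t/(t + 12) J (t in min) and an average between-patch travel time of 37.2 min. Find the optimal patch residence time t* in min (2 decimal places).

Optimal t* satisfies g'(t*) = g(t*)/(T + t*).
g'(t) = 270·12/(t + 12)². Setting 270·12/(t+12)² = 270t/[(t+12)(37.2+t)] gives 12(37.2+t) = t(t+12), so t² = 12×37.2 = 446.4.
t* = √446.4 = 21.13 min.

21.13 min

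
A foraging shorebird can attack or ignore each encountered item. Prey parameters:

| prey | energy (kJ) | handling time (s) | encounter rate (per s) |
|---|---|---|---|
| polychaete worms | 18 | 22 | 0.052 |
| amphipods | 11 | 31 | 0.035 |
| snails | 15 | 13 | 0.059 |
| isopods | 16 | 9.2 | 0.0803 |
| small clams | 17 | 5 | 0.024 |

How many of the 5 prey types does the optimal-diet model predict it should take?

3

Profitabilities (E/h, kJ/s): small clams 3.4, isopods 1.74, snails 1.15, polychaete worms 0.818, amphipods 0.355. Add prey in this order while the next type's profitability exceeds the intake rate on those already taken.
Rate on top 1: 0.3643. isopods: 1.74 > 0.3643 → include.
Rate on top 2: 0.9107. snails: 1.15 > 0.9107 → include.
Rate on top 3: 0.9817. polychaete worms: 0.818 < 0.9817 → exclude; stop.
Optimal diet: small clams, isopods, snails — 3 of 5 types.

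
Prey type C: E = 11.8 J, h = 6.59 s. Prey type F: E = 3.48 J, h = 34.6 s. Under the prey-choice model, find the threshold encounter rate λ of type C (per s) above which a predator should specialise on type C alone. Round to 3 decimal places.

Drop type F once their profitability E₂/h₂ falls below the rate achievable on type C alone: E₂/h₂ = λE₁/(1 + λh₁).
Solve for λ: λE₁h₂ = E₂(1 + λh₁) → λ(E₁h₂ − E₂h₁) = E₂ → λ = E₂/(E₁h₂ − E₂h₁).
λ = 3.48/(11.8×34.6 − 3.48×6.59) = 3.48/385.3 = 0.009031 per s.

0.009 per s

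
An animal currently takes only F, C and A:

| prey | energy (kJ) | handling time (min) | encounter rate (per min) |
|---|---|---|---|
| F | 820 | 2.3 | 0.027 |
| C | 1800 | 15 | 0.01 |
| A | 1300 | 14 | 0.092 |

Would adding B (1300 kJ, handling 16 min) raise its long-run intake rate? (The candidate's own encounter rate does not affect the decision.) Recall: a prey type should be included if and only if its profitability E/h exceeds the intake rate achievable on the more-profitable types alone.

Yes

Current rate: (0.027×820 + 0.01×1800 + 0.092×1300)/(1 + 0.027×2.3 + 0.01×15 + 0.092×14) = 63.89 kJ/min.
B: E/h = 1300/16 = 81.25 kJ/min.
Since 81.25 > R, including B increases the long-run rate.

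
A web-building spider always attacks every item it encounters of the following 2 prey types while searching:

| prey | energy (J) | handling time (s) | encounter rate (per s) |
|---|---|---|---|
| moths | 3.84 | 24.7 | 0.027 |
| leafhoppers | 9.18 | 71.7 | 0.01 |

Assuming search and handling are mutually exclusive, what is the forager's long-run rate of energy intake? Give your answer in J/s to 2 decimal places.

R = Σλ_iE_i / (1 + Σλ_ih_i)
Numerator: 0.027×3.84 + 0.01×9.18 = 0.1955
Denominator: 1 + 0.027×24.7 + 0.01×71.7 = 2.384
R = 0.1955/2.384 = 0.082 J/s

0.08 J/s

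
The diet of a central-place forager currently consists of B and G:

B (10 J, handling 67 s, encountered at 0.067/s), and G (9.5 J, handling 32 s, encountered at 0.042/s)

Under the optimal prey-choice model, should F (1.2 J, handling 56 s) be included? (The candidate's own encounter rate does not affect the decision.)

Intake rate on the current diet: R = (0.067×10 + 0.042×9.5) / (1 + 0.067×67 + 0.042×32) = 1.069/6.833 = 0.1564 J/s.
Profitability of F: 1.2/56 = 0.02143 J/s.
Since 0.02143 < R, time spent handling F is better spent searching.

No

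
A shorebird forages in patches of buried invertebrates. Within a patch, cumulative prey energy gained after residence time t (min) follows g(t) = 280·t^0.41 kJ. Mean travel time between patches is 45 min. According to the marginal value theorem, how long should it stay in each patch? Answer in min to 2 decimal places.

31.27 min

Maximise g(t)/(T+t): set derivative to zero → g'(t)(T+t) = g(t).
g'(t) = 0.41·280·t^-0.59. Setting 0.41·280·t^-0.59 = 280·t^0.41/(45+t) gives 0.41(45+t) = t, so 0.59·t = 0.41×45.
t* = 0.41×45/0.59 = 31.27 min.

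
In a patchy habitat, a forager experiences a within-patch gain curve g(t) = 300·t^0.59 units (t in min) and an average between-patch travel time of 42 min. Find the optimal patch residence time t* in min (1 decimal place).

60.4 min

Optimal t* satisfies g'(t*) = g(t*)/(T + t*).
g'(t) = 0.59·300·t^-0.41. Setting 0.59·300·t^-0.41 = 300·t^0.59/(42+t) gives 0.59(42+t) = t, so 0.41·t = 0.59×42.
t* = 0.59×42/0.41 = 60.44 min.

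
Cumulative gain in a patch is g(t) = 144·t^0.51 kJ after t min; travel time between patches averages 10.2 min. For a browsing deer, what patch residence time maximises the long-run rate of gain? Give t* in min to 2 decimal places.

Maximise g(t)/(T+t): set derivative to zero → g'(t)(T+t) = g(t).
g'(t) = 0.51·144·t^-0.49. Setting 0.51·144·t^-0.49 = 144·t^0.51/(10.2+t) gives 0.51(10.2+t) = t, so 0.49·t = 0.51×10.2.
t* = 0.51×10.2/0.49 = 10.62 min.

10.62 min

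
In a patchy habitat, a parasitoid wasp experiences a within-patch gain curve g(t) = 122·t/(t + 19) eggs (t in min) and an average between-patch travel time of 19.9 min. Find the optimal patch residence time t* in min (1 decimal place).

Maximise g(t)/(T+t): set derivative to zero → g'(t)(T+t) = g(t).
g'(t) = 122·19/(t + 19)². Setting 122·19/(t+19)² = 122t/[(t+19)(19.9+t)] gives 19(19.9+t) = t(t+19), so t² = 19×19.9 = 378.1.
t* = √378.1 = 19.44 min.

19.4 min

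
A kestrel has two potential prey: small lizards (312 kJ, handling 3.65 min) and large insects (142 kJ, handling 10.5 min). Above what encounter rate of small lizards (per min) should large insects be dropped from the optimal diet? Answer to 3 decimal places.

Drop large insects once their profitability E₂/h₂ falls below the rate achievable on small lizards alone: E₂/h₂ = λE₁/(1 + λh₁).
Solve for λ: λE₁h₂ = E₂(1 + λh₁) → λ(E₁h₂ − E₂h₁) = E₂ → λ = E₂/(E₁h₂ − E₂h₁).
λ = 142/(312×10.5 − 142×3.65) = 142/2758 = 0.05149 per min.

0.051 per min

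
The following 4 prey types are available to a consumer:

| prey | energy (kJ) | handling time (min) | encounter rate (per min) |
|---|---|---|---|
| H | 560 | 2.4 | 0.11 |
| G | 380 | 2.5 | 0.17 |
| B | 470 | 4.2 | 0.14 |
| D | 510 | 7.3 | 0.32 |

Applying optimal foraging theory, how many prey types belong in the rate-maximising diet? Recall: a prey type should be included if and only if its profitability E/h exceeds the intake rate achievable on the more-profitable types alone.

Profitabilities (E/h, kJ/min): H 233, G 152, B 112, D 69.9. Add prey in this order while the next type's profitability exceeds the intake rate on those already taken.
Rate on top 1: 48.73. G: 152 > 48.73 → include.
Rate on top 2: 74.72. B: 112 > 74.72 → include.
Rate on top 3: 84.32. D: 69.9 < 84.32 → exclude; stop.
Optimal diet: H, G, B — 3 of 4 types.

3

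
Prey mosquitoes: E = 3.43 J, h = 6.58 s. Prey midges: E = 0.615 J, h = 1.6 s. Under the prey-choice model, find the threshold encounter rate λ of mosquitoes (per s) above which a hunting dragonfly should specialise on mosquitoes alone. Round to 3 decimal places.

0.427 per s

The zero-one rule: include midges iff E₂/h₂ > λE₁/(1+λh₁). Equality gives the switch point.
λE₁h₂ = E₂ + λE₂h₁ ⇒ λ = E₂/(E₁h₂ − E₂h₁) = 0.615/(5.488 − 4.047) = 0.4267 per s.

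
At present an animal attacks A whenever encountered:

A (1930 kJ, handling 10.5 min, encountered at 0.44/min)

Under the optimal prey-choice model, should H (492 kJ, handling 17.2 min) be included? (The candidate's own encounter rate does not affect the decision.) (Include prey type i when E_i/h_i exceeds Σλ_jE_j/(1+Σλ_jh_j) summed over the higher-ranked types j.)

No

On A alone, R = ΣλE/(1+Σλh) = 849.2/5.62 = 151.1 kJ/min.
H: E/h = 492/17.2 = 28.6 kJ/min.
Since 28.6 < R, time spent handling H is better spent searching.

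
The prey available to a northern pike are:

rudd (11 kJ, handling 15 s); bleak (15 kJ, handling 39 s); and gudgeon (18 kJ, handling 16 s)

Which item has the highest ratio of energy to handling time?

Profitability E/h (kJ/s): rudd = 11/15 = 0.733, bleak = 15/39 = 0.385, gudgeon = 18/16 = 1.12.
Ranked: gudgeon > rudd > bleak.

gudgeon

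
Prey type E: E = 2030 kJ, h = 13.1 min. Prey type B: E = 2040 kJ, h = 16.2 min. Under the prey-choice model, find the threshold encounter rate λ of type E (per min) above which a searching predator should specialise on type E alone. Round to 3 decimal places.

0.331 per min

At the threshold, the rate on type E alone equals the profitability of type B: λ·2030/(1 + λ·13.1) = 2040/16.2 = 125.9.
Rearranging, λ(2030 − 125.9×13.1) = 125.9, so λ = 125.9/380.4 = 0.3311 per min.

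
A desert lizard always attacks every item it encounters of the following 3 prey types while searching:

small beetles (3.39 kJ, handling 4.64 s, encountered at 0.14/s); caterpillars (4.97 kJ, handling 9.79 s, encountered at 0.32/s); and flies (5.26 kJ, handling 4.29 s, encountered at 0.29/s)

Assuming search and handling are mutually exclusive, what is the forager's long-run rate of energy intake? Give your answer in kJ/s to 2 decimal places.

0.60 kJ/s

Energy encountered per unit search time: 0.14×3.39 + 0.32×4.97 + 0.29×5.26 = 3.59 kJ/s.
Handling time per unit search time: 0.14×4.64 + 0.32×9.79 + 0.29×4.29 = 5.026.
Rate = 3.59/(1 + 5.026) = 0.5958 kJ/s.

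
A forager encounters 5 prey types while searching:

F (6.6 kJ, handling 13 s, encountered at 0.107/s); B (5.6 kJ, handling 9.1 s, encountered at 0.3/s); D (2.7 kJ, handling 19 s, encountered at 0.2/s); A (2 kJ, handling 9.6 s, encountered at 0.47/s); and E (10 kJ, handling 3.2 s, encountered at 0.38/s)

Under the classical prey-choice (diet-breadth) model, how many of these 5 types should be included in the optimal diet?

E/h in descending order: E 3.12, B 0.615, F 0.508, A 0.208, D 0.142 kJ/s. The optimal diet is the largest prefix of this list for which every included type satisfies E_i/h_i > R on the types above it.
Rate on top 1: 1.715. B: 0.615 < 1.715 → exclude; stop.
Optimal diet: E — 1 of 5 types.

1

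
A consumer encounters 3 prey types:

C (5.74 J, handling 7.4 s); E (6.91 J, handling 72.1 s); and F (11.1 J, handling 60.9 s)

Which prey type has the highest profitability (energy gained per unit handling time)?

C

Profitability E/h (J/s): C = 5.74/7.4 = 0.776, E = 6.91/72.1 = 0.0958, F = 11.1/60.9 = 0.182.
Ranked: C > F > E.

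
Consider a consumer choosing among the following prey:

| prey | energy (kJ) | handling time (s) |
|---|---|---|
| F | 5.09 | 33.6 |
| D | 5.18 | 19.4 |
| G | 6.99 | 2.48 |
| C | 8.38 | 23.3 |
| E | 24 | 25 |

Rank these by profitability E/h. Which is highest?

G

In descending order of E/h:
G: 6.99/2.48 = 2.82 kJ/s
E: 24/25 = 0.96 kJ/s
C: 8.38/23.3 = 0.36 kJ/s
D: 5.18/19.4 = 0.267 kJ/s
F: 5.09/33.6 = 0.151 kJ/s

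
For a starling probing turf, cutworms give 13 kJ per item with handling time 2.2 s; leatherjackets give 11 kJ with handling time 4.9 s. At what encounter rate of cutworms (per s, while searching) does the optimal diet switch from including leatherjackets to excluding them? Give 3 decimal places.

0.278 per s

The zero-one rule: include leatherjackets iff E₂/h₂ > λE₁/(1+λh₁). Equality gives the switch point.
λE₁h₂ = E₂ + λE₂h₁ ⇒ λ = E₂/(E₁h₂ − E₂h₁) = 11/(63.7 − 24.2) = 0.2785 per s.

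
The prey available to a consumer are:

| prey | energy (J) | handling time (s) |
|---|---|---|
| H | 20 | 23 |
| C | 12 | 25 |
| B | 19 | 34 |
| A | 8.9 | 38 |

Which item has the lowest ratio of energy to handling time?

A

In descending order of E/h:
H: 20/23 = 0.87 J/s
B: 19/34 = 0.559 J/s
C: 12/25 = 0.48 J/s
A: 8.9/38 = 0.234 J/s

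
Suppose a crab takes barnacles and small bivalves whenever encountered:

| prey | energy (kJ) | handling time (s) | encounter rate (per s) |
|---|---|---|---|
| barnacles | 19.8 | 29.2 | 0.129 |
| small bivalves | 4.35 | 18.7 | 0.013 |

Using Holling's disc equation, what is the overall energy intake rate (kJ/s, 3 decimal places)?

0.521 kJ/s

R = Σλ_iE_i / (1 + Σλ_ih_i)
Numerator: 0.129×19.8 + 0.013×4.35 = 2.611
Denominator: 1 + 0.129×29.2 + 0.013×18.7 = 5.01
R = 2.611/5.01 = 0.5211 kJ/s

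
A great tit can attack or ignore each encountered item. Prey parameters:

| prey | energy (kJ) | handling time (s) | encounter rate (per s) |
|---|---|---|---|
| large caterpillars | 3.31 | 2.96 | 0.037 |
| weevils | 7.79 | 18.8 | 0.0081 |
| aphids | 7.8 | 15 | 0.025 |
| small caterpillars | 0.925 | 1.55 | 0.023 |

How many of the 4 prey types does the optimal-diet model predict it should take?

Rank by E/h (kJ/s): large caterpillars 1.12, small caterpillars 0.597, aphids 0.52, weevils 0.414. Include each in turn until the next type's E/h falls below the running intake rate.
Rate on top 1: 0.1104. small caterpillars: 0.597 > 0.1104 → include.
Rate on top 2: 0.1255. aphids: 0.52 > 0.1255 → include.
Rate on top 3: 0.2228. weevils: 0.414 > 0.2228 → include.
Optimal diet: large caterpillars, small caterpillars, aphids, weevils — 4 of 4 types.

4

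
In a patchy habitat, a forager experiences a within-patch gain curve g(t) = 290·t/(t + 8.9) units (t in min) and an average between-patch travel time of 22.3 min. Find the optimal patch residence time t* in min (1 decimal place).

Maximise g(t)/(T+t): set derivative to zero → g'(t)(T+t) = g(t).
g'(t) = 290·8.9/(t + 8.9)². Setting 290·8.9/(t+8.9)² = 290t/[(t+8.9)(22.3+t)] gives 8.9(22.3+t) = t(t+8.9), so t² = 8.9×22.3 = 198.5.
t* = √198.5 = 14.09 min.

14.1 min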